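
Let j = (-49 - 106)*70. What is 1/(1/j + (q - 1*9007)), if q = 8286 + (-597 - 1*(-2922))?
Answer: 10850/17403399 ≈ 0.00062344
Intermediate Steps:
q = 10611 (q = 8286 + (-597 + 2922) = 8286 + 2325 = 10611)
j = -10850 (j = -155*70 = -10850)
1/(1/j + (q - 1*9007)) = 1/(1/(-10850) + (10611 - 1*9007)) = 1/(-1/10850 + (10611 - 9007)) = 1/(-1/10850 + 1604) = 1/(17403399/10850) = 10850/17403399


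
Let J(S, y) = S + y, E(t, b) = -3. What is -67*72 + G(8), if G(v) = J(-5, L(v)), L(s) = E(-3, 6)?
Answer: -4832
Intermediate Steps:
L(s) = -3
G(v) = -8 (G(v) = -5 - 3 = -8)
-67*72 + G(8) = -67*72 - 8 = -4824 - 8 = -4832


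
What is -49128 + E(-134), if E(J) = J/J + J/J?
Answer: -49126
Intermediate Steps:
E(J) = 2 (E(J) = 1 + 1 = 2)
-49128 + E(-134) = -49128 + 2 = -49126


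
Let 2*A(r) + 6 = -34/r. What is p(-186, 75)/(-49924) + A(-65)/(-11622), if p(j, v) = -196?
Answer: 2802692/673465845 ≈ 0.0041616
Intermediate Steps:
A(r) = -3 - 17/r (A(r) = -3 + (-34/r)/2 = -3 - 17/r)
p(-186, 75)/(-49924) + A(-65)/(-11622) = -196/(-49924) + (-3 - 17/(-65))/(-11622) = -196*(-1/49924) + (-3 - 17*(-1/65))*(-1/11622) = 7/1783 + (-3 + 17/65)*(-1/11622) = 7/1783 - 178/65*(-1/11622) = 7/1783 + 89/377715 = 2802692/673465845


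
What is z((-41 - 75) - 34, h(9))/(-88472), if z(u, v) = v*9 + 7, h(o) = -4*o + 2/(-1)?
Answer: 335/88472 ≈ 0.0037865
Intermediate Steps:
h(o) = -2 - 4*o (h(o) = -4*o + 2*(-1) = -4*o - 2 = -2 - 4*o)
z(u, v) = 7 + 9*v (z(u, v) = 9*v + 7 = 7 + 9*v)
z((-41 - 75) - 34, h(9))/(-88472) = (7 + 9*(-2 - 4*9))/(-88472) = (7 + 9*(-2 - 36))*(-1/88472) = (7 + 9*(-38))*(-1/88472) = (7 - 342)*(-1/88472) = -335*(-1/88472) = 335/88472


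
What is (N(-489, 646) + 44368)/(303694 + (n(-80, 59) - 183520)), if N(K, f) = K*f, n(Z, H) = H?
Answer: -271526/120233 ≈ -2.2583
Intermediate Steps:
(N(-489, 646) + 44368)/(303694 + (n(-80, 59) - 183520)) = (-489*646 + 44368)/(303694 + (59 - 183520)) = (-315894 + 44368)/(303694 - 183461) = -271526/120233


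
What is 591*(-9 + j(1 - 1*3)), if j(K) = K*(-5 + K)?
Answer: 2955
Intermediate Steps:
591*(-9 + j(1 - 1*3)) = 591*(-9 + (1 - 1*3)*(-5 + (1 - 1*3))) = 591*(-9 + (1 - 3)*(-5 + (1 - 3))) = 591*(-9 - 2*(-5 - 2)) = 591*(-9 - 2*(-7)) = 591*(-9 + 14) = 591*5 = 2955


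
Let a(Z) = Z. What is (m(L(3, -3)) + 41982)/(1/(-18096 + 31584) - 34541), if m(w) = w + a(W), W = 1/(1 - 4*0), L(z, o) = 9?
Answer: -566388096/465889007 ≈ -1.2157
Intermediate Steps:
W = 1 (W = 1/(1 + 0) = 1/1 = 1)
m(w) = 1 + w (m(w) = w + 1 = 1 + w)
(m(L(3, -3)) + 41982)/(1/(-18096 + 31584) - 34541) = ((1 + 9) + 41982)/(1/(-18096 + 31584) - 34541) = (10 + 41982)/(1/13488 - 34541) = 41992/(1/13488 - 34541) = 41992/(-465889007/13488) = 41992*(-13488/465889007) = -566388096/465889007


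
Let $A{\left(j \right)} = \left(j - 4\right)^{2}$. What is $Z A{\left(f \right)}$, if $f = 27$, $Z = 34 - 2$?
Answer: $16928$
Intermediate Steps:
$Z = 32$ ($Z = 34 - 2 = 32$)
$A{\left(j \right)} = \left(-4 + j\right)^{2}$
$Z A{\left(f \right)} = 32 \left(-4 + 27\right)^{2} = 32 \cdot 23^{2} = 32 \cdot 529 = 16928$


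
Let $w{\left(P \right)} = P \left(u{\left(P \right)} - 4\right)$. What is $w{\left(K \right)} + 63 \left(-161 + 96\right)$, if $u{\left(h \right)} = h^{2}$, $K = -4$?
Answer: $-4143$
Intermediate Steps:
$w{\left(P \right)} = P \left(-4 + P^{2}\right)$ ($w{\left(P \right)} = P \left(P^{2} - 4\right) = P \left(-4 + P^{2}\right)$)
$w{\left(K \right)} + 63 \left(-161 + 96\right) = - 4 \left(-4 + \left(-4\right)^{2}\right) + 63 \left(-161 + 96\right) = - 4 \left(-4 + 16\right) + 63 \left(-65\right) = \left(-4\right) 12 - 4095 = -48 - 4095 = -4143$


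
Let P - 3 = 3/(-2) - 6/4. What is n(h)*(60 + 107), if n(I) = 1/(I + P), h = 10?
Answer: 167/10 ≈ 16.700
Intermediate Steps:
P = 0 (P = 3 + (3/(-2) - 6/4) = 3 + (3*(-½) - 6*¼) = 3 + (-3/2 - 3/2) = 3 - 3 = 0)
n(I) = 1/I (n(I) = 1/(I + 0) = 1/I)
n(h)*(60 + 107) = (60 + 107)/10 = (⅒)*167 = 167/10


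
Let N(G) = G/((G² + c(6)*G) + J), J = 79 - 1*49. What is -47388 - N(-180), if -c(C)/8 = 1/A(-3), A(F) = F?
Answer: -16822738/355 ≈ -47388.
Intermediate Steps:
J = 30 (J = 79 - 49 = 30)
c(C) = 8/3 (c(C) = -8/(-3) = -8*(-⅓) = 8/3)
N(G) = G/(30 + G² + 8*G/3) (N(G) = G/((G² + 8*G/3) + 30) = G/(30 + G² + 8*G/3))
-47388 - N(-180) = -47388 - 3*(-180)/(90 + 3*(-180)² + 8*(-180)) = -47388 - 3*(-180)/(90 + 3*32400 - 1440) = -47388 - 3*(-180)/(90 + 97200 - 1440) = -47388 - 3*(-180)/95850 = -47388 - 1*(-2/355) = -47388 + 2/355 = -16822738/355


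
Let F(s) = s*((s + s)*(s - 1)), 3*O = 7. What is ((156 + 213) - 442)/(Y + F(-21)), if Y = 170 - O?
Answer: 219/57709 ≈ 0.0037949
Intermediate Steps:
O = 7/3 (O = (1/3)*7 = 7/3 ≈ 2.3333)
F(s) = 2*s**2*(-1 + s) (F(s) = s*((2*s)*(-1 + s)) = s*(2*s*(-1 + s)) = 2*s**2*(-1 + s))
Y = 503/3 (Y = 170 - 1*7/3 = 170 - 7/3 = 503/3 ≈ 167.67)
((156 + 213) - 442)/(Y + F(-21)) = ((156 + 213) - 442)/(503/3 + 2*(-21)**2*(-1 - 21)) = (369 - 442)/(503/3 + 2*441*(-22)) = -73/(503/3 - 19404) = -73/(-57709/3) = -73*(-3/57709) = 219/57709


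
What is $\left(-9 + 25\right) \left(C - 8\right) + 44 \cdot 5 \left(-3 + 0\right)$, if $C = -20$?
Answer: $-1108$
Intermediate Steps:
$\left(-9 + 25\right) \left(C - 8\right) + 44 \cdot 5 \left(-3 + 0\right) = \left(-9 + 25\right) \left(-20 - 8\right) + 44 \cdot 5 \left(-3 + 0\right) = 16 \left(-28\right) + 44 \cdot 5 \left(-3\right) = -448 + 44 \left(-15\right) = -448 - 660 = -1108$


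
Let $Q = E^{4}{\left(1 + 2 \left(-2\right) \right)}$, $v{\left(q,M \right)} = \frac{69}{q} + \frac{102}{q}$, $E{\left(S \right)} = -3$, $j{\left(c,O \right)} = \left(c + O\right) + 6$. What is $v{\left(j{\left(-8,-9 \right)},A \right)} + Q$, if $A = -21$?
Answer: $\frac{720}{11} \approx 65.455$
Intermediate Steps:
$j{\left(c,O \right)} = 6 + O + c$ ($j{\left(c,O \right)} = \left(O + c\right) + 6 = 6 + O + c$)
$v{\left(q,M \right)} = \frac{171}{q}$
$Q = 81$ ($Q = \left(-3\right)^{4} = 81$)
$v{\left(j{\left(-8,-9 \right)},A \right)} + Q = \frac{171}{6 - 9 - 8} + 81 = \frac{171}{-11} + 81 = 171 \left(- \frac{1}{11}\right) + 81 = - \frac{171}{11} + 81 = \frac{720}{11}$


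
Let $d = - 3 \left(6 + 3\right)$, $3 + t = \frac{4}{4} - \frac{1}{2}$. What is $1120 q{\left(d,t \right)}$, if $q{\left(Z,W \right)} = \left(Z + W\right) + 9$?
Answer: $-22960$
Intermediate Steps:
$t = - \frac{5}{2}$ ($t = -3 + \left(\frac{4}{4} - \frac{1}{2}\right) = -3 + \left(4 \cdot \frac{1}{4} - \frac{1}{2}\right) = -3 + \left(1 - \frac{1}{2}\right) = -3 + \frac{1}{2} = - \frac{5}{2} \approx -2.5$)
$d = -27$ ($d = \left(-3\right) 9 = -27$)
$q{\left(Z,W \right)} = 9 + W + Z$ ($q{\left(Z,W \right)} = \left(W + Z\right) + 9 = 9 + W + Z$)
$1120 q{\left(d,t \right)} = 1120 \left(9 - \frac{5}{2} - 27\right) = 1120 \left(- \frac{41}{2}\right) = -22960$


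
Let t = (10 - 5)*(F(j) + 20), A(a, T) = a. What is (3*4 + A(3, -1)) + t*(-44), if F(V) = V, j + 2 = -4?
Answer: -3065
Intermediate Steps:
j = -6 (j = -2 - 4 = -6)
t = 70 (t = (10 - 5)*(-6 + 20) = 5*14 = 70)
(3*4 + A(3, -1)) + t*(-44) = (3*4 + 3) + 70*(-44) = (12 + 3) - 3080 = 15 - 3080 = -3065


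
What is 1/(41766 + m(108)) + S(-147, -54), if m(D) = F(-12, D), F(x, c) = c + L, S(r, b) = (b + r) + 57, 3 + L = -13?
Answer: -6027551/41858 ≈ -144.00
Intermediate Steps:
L = -16 (L = -3 - 13 = -16)
S(r, b) = 57 + b + r
F(x, c) = -16 + c (F(x, c) = c - 16 = -16 + c)
m(D) = -16 + D
1/(41766 + m(108)) + S(-147, -54) = 1/(41766 + (-16 + 108)) + (57 - 54 - 147) = 1/(41766 + 92) - 144 = 1/41858 - 144 = -6027551/41858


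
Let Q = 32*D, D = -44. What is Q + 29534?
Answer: 28126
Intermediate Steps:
Q = -1408 (Q = 32*(-44) = -1408)
Q + 29534 = -1408 + 29534 = 28126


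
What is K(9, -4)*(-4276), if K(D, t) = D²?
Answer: -346356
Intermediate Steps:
K(9, -4)*(-4276) = 9²*(-4276) = 81*(-4276) = -346356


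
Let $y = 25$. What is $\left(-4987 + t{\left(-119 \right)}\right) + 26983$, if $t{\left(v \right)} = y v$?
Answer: $19021$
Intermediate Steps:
$t{\left(v \right)} = 25 v$
$\left(-4987 + t{\left(-119 \right)}\right) + 26983 = \left(-4987 + 25 \left(-119\right)\right) + 26983 = \left(-4987 - 2975\right) + 26983 = -7962 + 26983 = 19021$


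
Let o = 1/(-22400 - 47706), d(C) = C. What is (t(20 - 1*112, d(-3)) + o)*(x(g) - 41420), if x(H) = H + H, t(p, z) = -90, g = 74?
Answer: 130203688076/35053 ≈ 3.7145e+6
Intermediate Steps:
x(H) = 2*H
o = -1/70106 (o = 1/(-70106) = -1/70106 ≈ -1.4264e-5)
(t(20 - 1*112, d(-3)) + o)*(x(g) - 41420) = (-90 - 1/70106)*(2*74 - 41420) = -6309541*(148 - 41420)/70106 = -6309541/70106*(-41272) = 130203688076/35053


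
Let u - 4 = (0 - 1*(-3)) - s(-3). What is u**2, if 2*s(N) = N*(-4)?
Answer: 1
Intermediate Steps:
s(N) = -2*N (s(N) = (N*(-4))/2 = (-4*N)/2 = -2*N)
u = 1 (u = 4 + ((0 - 1*(-3)) - (-2)*(-3)) = 4 + ((0 + 3) - 1*6) = 4 + (3 - 6) = 4 - 3 = 1)
u**2 = 1**2 = 1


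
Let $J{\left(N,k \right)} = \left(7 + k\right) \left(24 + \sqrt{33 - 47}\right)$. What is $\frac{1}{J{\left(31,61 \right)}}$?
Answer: $\frac{3}{5015} - \frac{i \sqrt{14}}{40120} \approx 0.00059821 - 9.3262 \cdot 10^{-5} i$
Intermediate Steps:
$J{\left(N,k \right)} = \left(7 + k\right) \left(24 + i \sqrt{14}\right)$ ($J{\left(N,k \right)} = \left(7 + k\right) \left(24 + \sqrt{-14}\right) = \left(7 + k\right) \left(24 + i \sqrt{14}\right)$)
$\frac{1}{J{\left(31,61 \right)}} = \frac{1}{168 + 24 \cdot 61 + 7 i \sqrt{14} + i 61 \sqrt{14}} = \frac{1}{168 + 1464 + 7 i \sqrt{14} + 61 i \sqrt{14}} = \frac{1}{1632 + 68 i \sqrt{14}}$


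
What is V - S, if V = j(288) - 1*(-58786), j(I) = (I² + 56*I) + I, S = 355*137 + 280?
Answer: 109231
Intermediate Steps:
S = 48915 (S = 48635 + 280 = 48915)
j(I) = I² + 57*I
V = 158146 (V = 288*(57 + 288) - 1*(-58786) = 288*345 + 58786 = 99360 + 58786 = 158146)
V - S = 158146 - 1*48915 = 158146 - 48915 = 109231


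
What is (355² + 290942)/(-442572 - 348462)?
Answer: -138989/263678 ≈ -0.52712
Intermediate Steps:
(355² + 290942)/(-442572 - 348462) = (126025 + 290942)/(-791034) = 416967*(-1/791034) = -138989/263678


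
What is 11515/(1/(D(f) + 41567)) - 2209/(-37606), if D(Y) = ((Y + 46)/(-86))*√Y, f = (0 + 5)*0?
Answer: 17999886454239/37606 ≈ 4.7864e+8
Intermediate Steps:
f = 0 (f = 5*0 = 0)
D(Y) = √Y*(-23/43 - Y/86) (D(Y) = ((46 + Y)*(-1/86))*√Y = (-23/43 - Y/86)*√Y = √Y*(-23/43 - Y/86))
11515/(1/(D(f) + 41567)) - 2209/(-37606) = 11515/(1/(√0*(-46 - 1*0)/86 + 41567)) - 2209/(-37606) = 11515/(1/((1/86)*0*(-46 + 0) + 41567)) - 2209*(-1/37606) = 11515/(1/((1/86)*0*(-46) + 41567)) + 2209/37606 = 11515/(1/(0 + 41567)) + 2209/37606 = 11515/(1/41567) + 2209/37606 = 11515*41567 + 2209/37606 = 478644005 + 2209/37606 = 17999886454239/37606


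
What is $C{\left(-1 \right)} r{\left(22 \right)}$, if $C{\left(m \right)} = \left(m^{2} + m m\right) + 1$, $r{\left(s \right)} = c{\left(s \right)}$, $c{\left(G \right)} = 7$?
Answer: $21$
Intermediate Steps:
$r{\left(s \right)} = 7$
$C{\left(m \right)} = 1 + 2 m^{2}$ ($C{\left(m \right)} = \left(m^{2} + m^{2}\right) + 1 = 2 m^{2} + 1 = 1 + 2 m^{2}$)
$C{\left(-1 \right)} r{\left(22 \right)} = \left(1 + 2 \left(-1\right)^{2}\right) 7 = \left(1 + 2 \cdot 1\right) 7 = \left(1 + 2\right) 7 = 3 \cdot 7 = 21$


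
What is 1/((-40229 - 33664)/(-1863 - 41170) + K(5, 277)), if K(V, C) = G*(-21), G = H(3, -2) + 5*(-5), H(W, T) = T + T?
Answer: 43033/26280990 ≈ 0.0016374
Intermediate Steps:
H(W, T) = 2*T
G = -29 (G = 2*(-2) + 5*(-5) = -4 - 25 = -29)
K(V, C) = 609 (K(V, C) = -29*(-21) = 609)
1/((-40229 - 33664)/(-1863 - 41170) + K(5, 277)) = 1/((-40229 - 33664)/(-1863 - 41170) + 609) = 1/(-73893/(-43033) + 609) = 1/(-73893*(-1/43033) + 609) = 1/(73893/43033 + 609) = 1/(26280990/43033) = 43033/26280990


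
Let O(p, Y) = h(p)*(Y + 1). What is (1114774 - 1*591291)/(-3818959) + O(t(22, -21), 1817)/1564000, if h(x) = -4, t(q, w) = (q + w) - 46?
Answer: -105812360231/746606484500 ≈ -0.14172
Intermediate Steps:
t(q, w) = -46 + q + w
O(p, Y) = -4 - 4*Y (O(p, Y) = -4*(Y + 1) = -4*(1 + Y) = -4 - 4*Y)
(1114774 - 1*591291)/(-3818959) + O(t(22, -21), 1817)/1564000 = (1114774 - 1*591291)/(-3818959) + (-4 - 4*1817)/1564000 = (1114774 - 591291)*(-1/3818959) + (-4 - 7268)*(1/1564000) = 523483*(-1/3818959) - 7272*1/1564000 = -523483/3818959 - 909/195500 = -105812360231/746606484500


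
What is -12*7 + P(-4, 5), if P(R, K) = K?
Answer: -79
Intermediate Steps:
-12*7 + P(-4, 5) = -12*7 + 5 = -84 + 5 = -79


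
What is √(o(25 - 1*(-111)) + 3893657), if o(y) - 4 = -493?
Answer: 4*√243323 ≈ 1973.1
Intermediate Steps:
o(y) = -489 (o(y) = 4 - 493 = -489)
√(o(25 - 1*(-111)) + 3893657) = √(-489 + 3893657) = √3893168 = 4*√243323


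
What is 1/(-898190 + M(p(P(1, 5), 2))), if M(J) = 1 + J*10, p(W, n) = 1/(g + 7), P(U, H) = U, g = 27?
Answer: -17/15269208 ≈ -1.1134e-6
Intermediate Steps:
p(W, n) = 1/34 (p(W, n) = 1/(27 + 7) = 1/34)
M(J) = 1 + 10*J
1/(-898190 + M(p(P(1, 5), 2))) = 1/(-898190 + (1 + 10*(1/34))) = 1/(-898190 + (1 + 5/17)) = 1/(-898190 + 22/17) = 1/(-15269208/17) = -17/15269208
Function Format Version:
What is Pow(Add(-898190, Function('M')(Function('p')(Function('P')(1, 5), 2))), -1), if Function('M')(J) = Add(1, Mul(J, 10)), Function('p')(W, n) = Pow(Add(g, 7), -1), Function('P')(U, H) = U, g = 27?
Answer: Rational(-17, 15269208) ≈ -1.1134e-6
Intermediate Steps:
Function('p')(W, n) = Rational(1, 34) (Function('p')(W, n) = Pow(Add(27, 7), -1) = Pow(34, -1) = Rational(1, 34))
Function('M')(J) = Add(1, Mul(10, J))
Pow(Add(-898190, Function('M')(Function('p')(Function('P')(1, 5), 2))), -1) = Pow(Add(-898190, Add(1, Mul(10, Rational(1, 34)))), -1) = Pow(Add(-898190, Add(1, Rational(5, 17))), -1) = Pow(Add(-898190, Rational(22, 17)), -1) = Pow(Rational(-15269208, 17), -1) = Rational(-17, 15269208)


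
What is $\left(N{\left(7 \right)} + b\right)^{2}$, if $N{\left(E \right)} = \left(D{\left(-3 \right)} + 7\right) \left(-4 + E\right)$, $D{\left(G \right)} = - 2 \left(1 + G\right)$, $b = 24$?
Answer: $3249$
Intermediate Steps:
$D{\left(G \right)} = -2 - 2 G$
$N{\left(E \right)} = -44 + 11 E$ ($N{\left(E \right)} = \left(\left(-2 - -6\right) + 7\right) \left(-4 + E\right) = \left(\left(-2 + 6\right) + 7\right) \left(-4 + E\right) = \left(4 + 7\right) \left(-4 + E\right) = 11 \left(-4 + E\right) = -44 + 11 E$)
$\left(N{\left(7 \right)} + b\right)^{2} = \left(\left(-44 + 11 \cdot 7\right) + 24\right)^{2} = \left(\left(-44 + 77\right) + 24\right)^{2} = \left(33 + 24\right)^{2} = 57^{2} = 3249$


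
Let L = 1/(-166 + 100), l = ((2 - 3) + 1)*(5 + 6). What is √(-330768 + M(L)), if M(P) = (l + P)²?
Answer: I*√1440825407/66 ≈ 575.12*I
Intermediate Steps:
l = 0 (l = (-1 + 1)*11 = 0*11 = 0)
L = -1/66 (L = 1/(-66) = -1/66 ≈ -0.015152)
M(P) = P² (M(P) = (0 + P)² = P²)
√(-330768 + M(L)) = √(-330768 + (-1/66)²) = √(-330768 + 1/4356) = √(-1440825407/4356) = I*√1440825407/66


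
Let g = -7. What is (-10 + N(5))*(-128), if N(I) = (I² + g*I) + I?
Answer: 1920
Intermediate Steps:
N(I) = I² - 6*I (N(I) = (I² - 7*I) + I = I² - 6*I)
(-10 + N(5))*(-128) = (-10 + 5*(-6 + 5))*(-128) = (-10 + 5*(-1))*(-128) = (-10 - 5)*(-128) = -15*(-128) = 1920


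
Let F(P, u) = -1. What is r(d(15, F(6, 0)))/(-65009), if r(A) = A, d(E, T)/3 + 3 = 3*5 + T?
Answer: -33/65009 ≈ -0.00050762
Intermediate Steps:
d(E, T) = 36 + 3*T (d(E, T) = -9 + 3*(3*5 + T) = -9 + 3*(15 + T) = -9 + (45 + 3*T) = 36 + 3*T)
r(d(15, F(6, 0)))/(-65009) = (36 + 3*(-1))/(-65009) = (36 - 3)*(-1/65009) = 33*(-1/65009) = -33/65009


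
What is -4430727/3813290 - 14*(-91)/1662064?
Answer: -1839823427267/1584483007640 ≈ -1.1611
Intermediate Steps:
-4430727/3813290 - 14*(-91)/1662064 = -4430727*1/3813290 + 1274*(1/1662064) = -4430727/3813290 + 637/831032 = -1839823427267/1584483007640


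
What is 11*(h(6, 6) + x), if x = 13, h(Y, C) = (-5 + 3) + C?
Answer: 187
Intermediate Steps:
h(Y, C) = -2 + C
11*(h(6, 6) + x) = 11*((-2 + 6) + 13) = 11*(4 + 13) = 11*17 = 187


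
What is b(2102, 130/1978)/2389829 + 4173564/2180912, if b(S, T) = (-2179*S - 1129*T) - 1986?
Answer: -4828414773357/1288668667465868 ≈ -0.0037468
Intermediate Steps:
b(S, T) = -1986 - 2179*S - 1129*T
b(2102, 130/1978)/2389829 + 4173564/2180912 = (-1986 - 2179*2102 - 146770/1978)/2389829 + 4173564/2180912 = (-1986 - 4580258 - 146770/1978)*(1/2389829) + 4173564*(1/2180912) = (-1986 - 4580258 - 1129*65/989)*(1/2389829) + 1043391/545228 = (-1986 - 4580258 - 73385/989)*(1/2389829) + 1043391/545228 = -4531912701/989*1/2389829 + 1043391/545228 = -4531912701/2363540881 + 1043391/545228 = -4828414773357/1288668667465868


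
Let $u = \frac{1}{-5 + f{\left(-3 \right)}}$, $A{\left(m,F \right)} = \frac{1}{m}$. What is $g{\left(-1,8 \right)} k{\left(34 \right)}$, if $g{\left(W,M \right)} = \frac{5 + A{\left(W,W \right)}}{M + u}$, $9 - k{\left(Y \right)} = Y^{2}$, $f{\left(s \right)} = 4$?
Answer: $- \frac{4588}{7} \approx -655.43$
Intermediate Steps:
$u = -1$ ($u = \frac{1}{-5 + 4} = \frac{1}{-1} = -1$)
$k{\left(Y \right)} = 9 - Y^{2}$
$g{\left(W,M \right)} = \frac{5 + \frac{1}{W}}{-1 + M}$ ($g{\left(W,M \right)} = \frac{5 + \frac{1}{W}}{M - 1} = \frac{5 + \frac{1}{W}}{-1 + M}$)
$g{\left(-1,8 \right)} k{\left(34 \right)} = \frac{1 + 5 \left(-1\right)}{\left(-1\right) \left(-1 + 8\right)} \left(9 - 34^{2}\right) = - \frac{1 - 5}{7} \left(9 - 1156\right) = \left(-1\right) \frac{1}{7} \left(-4\right) \left(9 - 1156\right) = \frac{4}{7} \left(-1147\right) = - \frac{4588}{7}$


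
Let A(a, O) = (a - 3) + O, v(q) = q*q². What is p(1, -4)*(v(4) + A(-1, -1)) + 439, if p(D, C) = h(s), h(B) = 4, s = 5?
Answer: 675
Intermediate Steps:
p(D, C) = 4
v(q) = q³
A(a, O) = -3 + O + a (A(a, O) = (-3 + a) + O = -3 + O + a)
p(1, -4)*(v(4) + A(-1, -1)) + 439 = 4*(4³ + (-3 - 1 - 1)) + 439 = 4*(64 - 5) + 439 = 4*59 + 439 = 236 + 439 = 675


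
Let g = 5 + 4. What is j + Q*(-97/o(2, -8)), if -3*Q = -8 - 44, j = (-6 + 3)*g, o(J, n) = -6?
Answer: 2279/9 ≈ 253.22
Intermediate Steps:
g = 9
j = -27 (j = (-6 + 3)*9 = -3*9 = -27)
Q = 52/3 (Q = -(-8 - 44)/3 = -⅓*(-52) = 52/3 ≈ 17.333)
j + Q*(-97/o(2, -8)) = -27 + 52*(-97/(-6))/3 = -27 + 52*(-97*(-⅙))/3 = -27 + (52/3)*(97/6) = -27 + 2522/9 = 2279/9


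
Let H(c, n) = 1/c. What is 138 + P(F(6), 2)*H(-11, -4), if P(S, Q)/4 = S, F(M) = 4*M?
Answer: 1422/11 ≈ 129.27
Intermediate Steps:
P(S, Q) = 4*S
138 + P(F(6), 2)*H(-11, -4) = 138 + (4*(4*6))/(-11) = 138 + (4*24)*(-1/11) = 138 + 96*(-1/11) = 138 - 96/11 = 1422/11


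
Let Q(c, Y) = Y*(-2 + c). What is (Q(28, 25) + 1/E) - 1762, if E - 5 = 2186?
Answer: -2436391/2191 ≈ -1112.0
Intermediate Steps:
E = 2191 (E = 5 + 2186 = 2191)
(Q(28, 25) + 1/E) - 1762 = (25*(-2 + 28) + 1/2191) - 1762 = (25*26 + 1/2191) - 1762 = (650 + 1/2191) - 1762 = 1424151/2191 - 1762 = -2436391/2191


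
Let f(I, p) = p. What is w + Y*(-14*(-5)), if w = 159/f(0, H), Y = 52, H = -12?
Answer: 14507/4 ≈ 3626.8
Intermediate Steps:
w = -53/4 (w = 159/(-12) = 159*(-1/12) = -53/4 ≈ -13.250)
w + Y*(-14*(-5)) = -53/4 + 52*(-14*(-5)) = -53/4 + 52*70 = -53/4 + 3640 = 14507/4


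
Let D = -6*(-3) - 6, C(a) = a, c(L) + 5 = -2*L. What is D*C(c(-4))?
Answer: 36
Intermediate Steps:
c(L) = -5 - 2*L
D = 12 (D = 18 - 6 = 12)
D*C(c(-4)) = 12*(-5 - 2*(-4)) = 12*(-5 + 8) = 12*3 = 36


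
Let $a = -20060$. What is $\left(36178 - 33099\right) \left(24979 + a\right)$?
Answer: $15145601$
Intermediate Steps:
$\left(36178 - 33099\right) \left(24979 + a\right) = \left(36178 - 33099\right) \left(24979 - 20060\right) = 3079 \cdot 4919 = 15145601$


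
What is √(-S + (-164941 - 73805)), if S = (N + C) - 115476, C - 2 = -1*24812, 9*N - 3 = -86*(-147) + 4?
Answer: I*√898789/3 ≈ 316.02*I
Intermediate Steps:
N = 12649/9 (N = ⅓ + (-86*(-147) + 4)/9 = ⅓ + (12642 + 4)/9 = ⅓ + (⅑)*12646 = ⅓ + 12646/9 = 12649/9 ≈ 1405.4)
C = -24810 (C = 2 - 1*24812 = 2 - 24812 = -24810)
S = -1249925/9 (S = (12649/9 - 24810) - 115476 = -210641/9 - 115476 = -1249925/9 ≈ -1.3888e+5)
√(-S + (-164941 - 73805)) = √(-1*(-1249925/9) + (-164941 - 73805)) = √(1249925/9 - 238746) = √(-898789/9) = I*√898789/3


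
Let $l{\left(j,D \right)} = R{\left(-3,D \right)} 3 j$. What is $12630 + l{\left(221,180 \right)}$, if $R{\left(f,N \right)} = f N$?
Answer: $-345390$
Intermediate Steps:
$R{\left(f,N \right)} = N f$
$l{\left(j,D \right)} = - 9 D j$ ($l{\left(j,D \right)} = D \left(-3\right) 3 j = - 3 D 3 j = - 9 D j$)
$12630 + l{\left(221,180 \right)} = 12630 - 1620 \cdot 221 = 12630 - 358020 = -345390$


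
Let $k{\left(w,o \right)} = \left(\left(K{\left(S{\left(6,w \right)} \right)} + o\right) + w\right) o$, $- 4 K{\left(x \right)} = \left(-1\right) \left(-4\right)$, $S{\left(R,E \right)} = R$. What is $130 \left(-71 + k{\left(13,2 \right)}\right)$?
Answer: $-5590$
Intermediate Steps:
$K{\left(x \right)} = -1$ ($K{\left(x \right)} = - \frac{\left(-1\right) \left(-4\right)}{4} = \left(- \frac{1}{4}\right) 4 = -1$)
$k{\left(w,o \right)} = o \left(-1 + o + w\right)$ ($k{\left(w,o \right)} = \left(\left(-1 + o\right) + w\right) o = \left(-1 + o + w\right) o = o \left(-1 + o + w\right)$)
$130 \left(-71 + k{\left(13,2 \right)}\right) = 130 \left(-71 + 2 \left(-1 + 2 + 13\right)\right) = 130 \left(-71 + 2 \cdot 14\right) = 130 \left(-71 + 28\right) = 130 \left(-43\right) = -5590$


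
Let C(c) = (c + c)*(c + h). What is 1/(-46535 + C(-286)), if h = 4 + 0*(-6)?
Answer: 1/114769 ≈ 8.7131e-6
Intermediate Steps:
h = 4 (h = 4 + 0 = 4)
C(c) = 2*c*(4 + c) (C(c) = (c + c)*(c + 4) = (2*c)*(4 + c) = 2*c*(4 + c))
1/(-46535 + C(-286)) = 1/(-46535 + 2*(-286)*(4 - 286)) = 1/(-46535 + 2*(-286)*(-282)) = 1/(-46535 + 161304) = 1/114769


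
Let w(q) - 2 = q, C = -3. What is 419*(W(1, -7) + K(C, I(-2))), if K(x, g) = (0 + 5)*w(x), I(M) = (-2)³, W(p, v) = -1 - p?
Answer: -2933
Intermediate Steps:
I(M) = -8
w(q) = 2 + q
K(x, g) = 10 + 5*x (K(x, g) = (0 + 5)*(2 + x) = 5*(2 + x) = 10 + 5*x)
419*(W(1, -7) + K(C, I(-2))) = 419*((-1 - 1*1) + (10 + 5*(-3))) = 419*((-1 - 1) + (10 - 15)) = 419*(-2 - 5) = 419*(-7) = -2933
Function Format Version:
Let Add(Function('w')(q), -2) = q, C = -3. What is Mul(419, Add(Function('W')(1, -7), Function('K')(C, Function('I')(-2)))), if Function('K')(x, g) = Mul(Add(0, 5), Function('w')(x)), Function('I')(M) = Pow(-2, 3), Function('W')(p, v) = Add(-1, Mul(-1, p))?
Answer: -2933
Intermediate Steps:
Function('I')(M) = -8
Function('w')(q) = Add(2, q)
Function('K')(x, g) = Add(10, Mul(5, x)) (Function('K')(x, g) = Mul(Add(0, 5), Add(2, x)) = Mul(5, Add(2, x)) = Add(10, Mul(5, x)))
Mul(419, Add(Function('W')(1, -7), Function('K')(C, Function('I')(-2)))) = Mul(419, Add(Add(-1, Mul(-1, 1)), Add(10, Mul(5, -3)))) = Mul(419, Add(Add(-1, -1), Add(10, -15))) = Mul(419, Add(-2, -5)) = Mul(419, -7) = -2933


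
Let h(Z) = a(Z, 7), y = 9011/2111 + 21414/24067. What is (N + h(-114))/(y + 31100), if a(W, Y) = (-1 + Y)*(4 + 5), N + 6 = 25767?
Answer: 437180785385/526770387797 ≈ 0.82993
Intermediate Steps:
N = 25761 (N = -6 + 25767 = 25761)
y = 262072691/50805437 (y = 9011*(1/2111) + 21414*(1/24067) = 9011/2111 + 21414/24067 = 262072691/50805437 ≈ 5.1584)
a(W, Y) = -9 + 9*Y (a(W, Y) = (-1 + Y)*9 = -9 + 9*Y)
h(Z) = 54 (h(Z) = -9 + 9*7 = -9 + 63 = 54)
(N + h(-114))/(y + 31100) = (25761 + 54)/(262072691/50805437 + 31100) = 25815/(1580311163391/50805437) = 25815*(50805437/1580311163391) = 437180785385/526770387797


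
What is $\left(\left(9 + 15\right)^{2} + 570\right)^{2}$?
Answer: $1313316$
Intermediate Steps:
$\left(\left(9 + 15\right)^{2} + 570\right)^{2} = \left(24^{2} + 570\right)^{2} = \left(576 + 570\right)^{2} = 1146^{2} = 1313316$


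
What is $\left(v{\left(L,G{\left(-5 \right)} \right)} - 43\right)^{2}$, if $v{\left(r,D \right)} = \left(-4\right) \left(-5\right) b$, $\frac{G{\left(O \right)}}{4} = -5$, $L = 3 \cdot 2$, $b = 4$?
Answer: $1369$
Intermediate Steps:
$L = 6$
$G{\left(O \right)} = -20$ ($G{\left(O \right)} = 4 \left(-5\right) = -20$)
$v{\left(r,D \right)} = 80$ ($v{\left(r,D \right)} = \left(-4\right) \left(-5\right) 4 = 20 \cdot 4 = 80$)
$\left(v{\left(L,G{\left(-5 \right)} \right)} - 43\right)^{2} = \left(80 - 43\right)^{2} = 37^{2} = 1369$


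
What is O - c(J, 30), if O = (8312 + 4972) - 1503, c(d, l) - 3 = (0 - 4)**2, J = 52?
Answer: 11762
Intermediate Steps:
c(d, l) = 19 (c(d, l) = 3 + (0 - 4)**2 = 3 + (-4)**2 = 3 + 16 = 19)
O = 11781 (O = 13284 - 1503 = 11781)
O - c(J, 30) = 11781 - 1*19 = 11781 - 19 = 11762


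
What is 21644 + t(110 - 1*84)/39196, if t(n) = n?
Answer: 424179125/19598 ≈ 21644.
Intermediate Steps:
21644 + t(110 - 1*84)/39196 = 21644 + (110 - 1*84)/39196 = 21644 + (110 - 84)*(1/39196) = 21644 + 26*(1/39196) = 21644 + 13/19598 = 424179125/19598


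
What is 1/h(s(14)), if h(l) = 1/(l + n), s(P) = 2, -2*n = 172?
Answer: -84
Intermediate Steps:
n = -86 (n = -½*172 = -86)
h(l) = 1/(-86 + l) (h(l) = 1/(l - 86) = 1/(-86 + l))
1/h(s(14)) = 1/(1/(-86 + 2)) = 1/(1/(-84)) = 1/(-1/84) = -84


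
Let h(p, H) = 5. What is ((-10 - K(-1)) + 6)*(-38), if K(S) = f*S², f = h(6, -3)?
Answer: 342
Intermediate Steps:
f = 5
K(S) = 5*S²
((-10 - K(-1)) + 6)*(-38) = ((-10 - 5*(-1)²) + 6)*(-38) = ((-10 - 5) + 6)*(-38) = (-15 + 6)*(-38) = -9*(-38) = 342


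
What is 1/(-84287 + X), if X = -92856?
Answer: -1/177143 ≈ -5.6452e-6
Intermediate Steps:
1/(-84287 + X) = 1/(-84287 - 92856) = 1/(-177143) = -1/177143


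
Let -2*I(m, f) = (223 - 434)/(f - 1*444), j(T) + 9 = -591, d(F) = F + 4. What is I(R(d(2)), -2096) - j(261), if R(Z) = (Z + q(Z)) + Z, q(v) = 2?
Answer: 3047789/5080 ≈ 599.96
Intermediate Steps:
d(F) = 4 + F
R(Z) = 2 + 2*Z (R(Z) = (Z + 2) + Z = (2 + Z) + Z = 2 + 2*Z)
j(T) = -600 (j(T) = -9 - 591 = -600)
I(m, f) = 211/(2*(-444 + f)) (I(m, f) = -(223 - 434)/(2*(f - 1*444)) = -(-211)/(2*(f - 444)) = -(-211)/(2*(-444 + f)) = 211/(2*(-444 + f)))
I(R(d(2)), -2096) - j(261) = 211/(2*(-444 - 2096)) - 1*(-600) = (211/2)/(-2540) + 600 = (211/2)*(-1/2540) + 600 = -211/5080 + 600 = 3047789/5080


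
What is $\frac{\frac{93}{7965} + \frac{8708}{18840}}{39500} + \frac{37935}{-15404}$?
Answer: $- \frac{312298034181137}{126813295215000} \approx -2.4627$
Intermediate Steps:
$\frac{\frac{93}{7965} + \frac{8708}{18840}}{39500} + \frac{37935}{-15404} = \left(93 \cdot \frac{1}{7965} + 8708 \cdot \frac{1}{18840}\right) \frac{1}{39500} + 37935 \left(- \frac{1}{15404}\right) = \left(\frac{31}{2655} + \frac{2177}{4710}\right) \frac{1}{39500} - \frac{37935}{15404} = \frac{395063}{833670} \cdot \frac{1}{39500} - \frac{37935}{15404} = \frac{395063}{32929965000} - \frac{37935}{15404} = - \frac{312298034181137}{126813295215000}$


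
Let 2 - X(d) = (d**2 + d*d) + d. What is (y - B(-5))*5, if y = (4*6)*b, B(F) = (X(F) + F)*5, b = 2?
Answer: 1440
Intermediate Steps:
X(d) = 2 - d - 2*d**2 (X(d) = 2 - ((d**2 + d*d) + d) = 2 - ((d**2 + d**2) + d) = 2 - (2*d**2 + d) = 2 - (d + 2*d**2) = 2 + (-d - 2*d**2) = 2 - d - 2*d**2)
B(F) = 10 - 10*F**2 (B(F) = ((2 - F - 2*F**2) + F)*5 = (2 - 2*F**2)*5 = 10 - 10*F**2)
y = 48 (y = (4*6)*2 = 24*2 = 48)
(y - B(-5))*5 = (48 - (10 - 10*(-5)**2))*5 = (48 - (10 - 10*25))*5 = (48 - (10 - 250))*5 = (48 - 1*(-240))*5 = (48 + 240)*5 = 288*5 = 1440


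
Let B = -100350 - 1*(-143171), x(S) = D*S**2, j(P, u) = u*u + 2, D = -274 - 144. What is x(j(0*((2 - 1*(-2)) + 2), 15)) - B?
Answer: -21581943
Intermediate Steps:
D = -418
j(P, u) = 2 + u**2 (j(P, u) = u**2 + 2 = 2 + u**2)
x(S) = -418*S**2
B = 42821 (B = -100350 + 143171 = 42821)
x(j(0*((2 - 1*(-2)) + 2), 15)) - B = -418*(2 + 15**2)**2 - 1*42821 = -418*(2 + 225)**2 - 42821 = -418*227**2 - 42821 = -418*51529 - 42821 = -21539122 - 42821 = -21581943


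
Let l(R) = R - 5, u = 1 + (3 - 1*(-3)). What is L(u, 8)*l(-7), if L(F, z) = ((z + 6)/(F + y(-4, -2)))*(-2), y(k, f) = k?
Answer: 112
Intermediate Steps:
u = 7 (u = 1 + (3 + 3) = 1 + 6 = 7)
l(R) = -5 + R
L(F, z) = -2*(6 + z)/(-4 + F) (L(F, z) = ((z + 6)/(F - 4))*(-2) = ((6 + z)/(-4 + F))*(-2) = -2*(6 + z)/(-4 + F))
L(u, 8)*l(-7) = (2*(-6 - 1*8)/(-4 + 7))*(-5 - 7) = (2*(-6 - 8)/3)*(-12) = (2*(⅓)*(-14))*(-12) = -28/3*(-12) = 112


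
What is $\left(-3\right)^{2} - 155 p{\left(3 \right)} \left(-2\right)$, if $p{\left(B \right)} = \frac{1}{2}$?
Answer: $164$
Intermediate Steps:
$p{\left(B \right)} = \frac{1}{2}$
$\left(-3\right)^{2} - 155 p{\left(3 \right)} \left(-2\right) = \left(-3\right)^{2} - 155 \cdot \frac{1}{2} \left(-2\right) = 9 - -155 = 9 + 155 = 164$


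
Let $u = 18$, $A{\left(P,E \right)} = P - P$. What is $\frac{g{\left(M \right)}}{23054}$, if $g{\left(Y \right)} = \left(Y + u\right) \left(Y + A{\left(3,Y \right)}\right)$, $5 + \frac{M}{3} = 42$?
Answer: $\frac{14319}{23054} \approx 0.62111$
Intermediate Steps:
$A{\left(P,E \right)} = 0$
$M = 111$ ($M = -15 + 3 \cdot 42 = -15 + 126 = 111$)
$g{\left(Y \right)} = Y \left(18 + Y\right)$ ($g{\left(Y \right)} = \left(Y + 18\right) \left(Y + 0\right) = \left(18 + Y\right) Y = Y \left(18 + Y\right)$)
$\frac{g{\left(M \right)}}{23054} = \frac{111 \left(18 + 111\right)}{23054} = 111 \cdot 129 \cdot \frac{1}{23054} = 14319 \cdot \frac{1}{23054} = \frac{14319}{23054}$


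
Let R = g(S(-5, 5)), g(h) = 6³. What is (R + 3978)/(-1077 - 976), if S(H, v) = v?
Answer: -4194/2053 ≈ -2.0429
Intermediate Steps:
g(h) = 216
R = 216
(R + 3978)/(-1077 - 976) = (216 + 3978)/(-1077 - 976) = 4194/(-2053) = 4194*(-1/2053) = -4194/2053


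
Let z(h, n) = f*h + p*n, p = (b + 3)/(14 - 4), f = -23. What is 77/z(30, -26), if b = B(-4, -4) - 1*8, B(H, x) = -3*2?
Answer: -385/3307 ≈ -0.11642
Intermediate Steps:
B(H, x) = -6
b = -14 (b = -6 - 1*8 = -6 - 8 = -14)
p = -11/10 (p = (-14 + 3)/(14 - 4) = -11/10 ≈ -1.1000)
z(h, n) = -23*h - 11*n/10
77/z(30, -26) = 77/(-23*30 - 11/10*(-26)) = 77/(-690 + 143/5) = 77/(-3307/5) = 77*(-5/3307) = -385/3307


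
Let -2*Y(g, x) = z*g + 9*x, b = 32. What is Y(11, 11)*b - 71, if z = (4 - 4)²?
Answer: -1655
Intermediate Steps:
z = 0 (z = 0² = 0)
Y(g, x) = -9*x/2 (Y(g, x) = -(0*g + 9*x)/2 = -(0 + 9*x)/2 = -9*x/2)
Y(11, 11)*b - 71 = -9/2*11*32 - 71 = -99/2*32 - 71 = -1584 - 71 = -1655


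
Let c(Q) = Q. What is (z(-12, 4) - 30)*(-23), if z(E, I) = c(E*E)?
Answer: -2622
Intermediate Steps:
z(E, I) = E² (z(E, I) = E*E = E²)
(z(-12, 4) - 30)*(-23) = ((-12)² - 30)*(-23) = (144 - 30)*(-23) = 114*(-23) = -2622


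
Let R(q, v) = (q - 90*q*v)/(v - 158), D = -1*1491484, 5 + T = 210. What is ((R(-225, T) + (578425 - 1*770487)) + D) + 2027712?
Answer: 20326827/47 ≈ 4.3249e+5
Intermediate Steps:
T = 205 (T = -5 + 210 = 205)
D = -1491484
R(q, v) = (q - 90*q*v)/(-158 + v)
((R(-225, T) + (578425 - 1*770487)) + D) + 2027712 = ((-225*(1 - 90*205)/(-158 + 205) + (578425 - 1*770487)) - 1491484) + 2027712 = ((-225*(1 - 18450)/47 + (578425 - 770487)) - 1491484) + 2027712 = ((-225*1/47*(-18449) - 192062) - 1491484) + 2027712 = ((4151025/47 - 192062) - 1491484) + 2027712 = (-4875889/47 - 1491484) + 2027712 = -74975637/47 + 2027712 = 20326827/47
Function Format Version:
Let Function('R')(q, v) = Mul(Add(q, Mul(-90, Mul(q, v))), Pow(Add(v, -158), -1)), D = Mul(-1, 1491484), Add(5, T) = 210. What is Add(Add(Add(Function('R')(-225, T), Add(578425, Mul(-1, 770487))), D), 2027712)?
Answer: Rational(20326827, 47) ≈ 4.3249e+5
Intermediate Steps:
T = 205 (T = Add(-5, 210) = 205)
D = -1491484
Function('R')(q, v) = Mul(Pow(Add(-158, v), -1), Add(q, Mul(-90, q, v))) (Function('R')(q, v) = Mul(Add(q, Mul(-90, q, v)), Pow(Add(-158, v), -1)) = Mul(Pow(Add(-158, v), -1), Add(q, Mul(-90, q, v))))
Add(Add(Add(Function('R')(-225, T), Add(578425, Mul(-1, 770487))), D), 2027712) = Add(Add(Add(Mul(-225, Pow(Add(-158, 205), -1), Add(1, Mul(-90, 205))), Add(578425, Mul(-1, 770487))), -1491484), 2027712) = Add(Add(Add(Mul(-225, Pow(47, -1), Add(1, -18450)), Add(578425, -770487)), -1491484), 2027712) = Add(Add(Add(Mul(-225, Rational(1, 47), -18449), -192062), -1491484), 2027712) = Add(Add(Add(Rational(4151025, 47), -192062), -1491484), 2027712) = Add(Add(Rational(-4875889, 47), -1491484), 2027712) = Add(Rational(-74975637, 47), 2027712) = Rational(20326827, 47)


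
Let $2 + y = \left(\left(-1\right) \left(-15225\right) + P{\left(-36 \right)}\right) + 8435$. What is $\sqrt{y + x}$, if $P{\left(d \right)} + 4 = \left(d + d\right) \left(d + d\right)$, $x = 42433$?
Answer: $3 \sqrt{7919} \approx 266.97$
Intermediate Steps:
$P{\left(d \right)} = -4 + 4 d^{2}$ ($P{\left(d \right)} = -4 + \left(d + d\right) \left(d + d\right) = -4 + 2 d 2 d = -4 + 4 d^{2}$)
$y = 28838$ ($y = -2 + \left(\left(\left(-1\right) \left(-15225\right) - \left(4 - 4 \left(-36\right)^{2}\right)\right) + 8435\right) = -2 + \left(\left(15225 + \left(-4 + 4 \cdot 1296\right)\right) + 8435\right) = -2 + \left(\left(15225 + \left(-4 + 5184\right)\right) + 8435\right) = -2 + \left(\left(15225 + 5180\right) + 8435\right) = -2 + \left(20405 + 8435\right) = -2 + 28840 = 28838$)
$\sqrt{y + x} = \sqrt{28838 + 42433} = \sqrt{71271} = 3 \sqrt{7919}$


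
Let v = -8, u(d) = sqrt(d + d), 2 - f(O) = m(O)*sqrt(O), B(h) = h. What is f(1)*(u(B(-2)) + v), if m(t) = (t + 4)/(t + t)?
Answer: 4 - I ≈ 4.0 - 1.0*I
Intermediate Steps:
m(t) = (4 + t)/(2*t) (m(t) = (4 + t)/((2*t)) = (4 + t)*(1/(2*t)) = (4 + t)/(2*t))
f(O) = 2 - (4 + O)/(2*sqrt(O)) (f(O) = 2 - (4 + O)/(2*O)*sqrt(O) = 2 - (4 + O)/(2*sqrt(O)))
u(d) = sqrt(2)*sqrt(d) (u(d) = sqrt(2*d) = sqrt(2)*sqrt(d))
f(1)*(u(B(-2)) + v) = (2 - 2/sqrt(1) - sqrt(1)/2)*(sqrt(2)*sqrt(-2) - 8) = (2 - 2*1 - 1/2*1)*(sqrt(2)*(I*sqrt(2)) - 8) = (2 - 2 - 1/2)*(2*I - 8) = -(-8 + 2*I)/2 = 4 - I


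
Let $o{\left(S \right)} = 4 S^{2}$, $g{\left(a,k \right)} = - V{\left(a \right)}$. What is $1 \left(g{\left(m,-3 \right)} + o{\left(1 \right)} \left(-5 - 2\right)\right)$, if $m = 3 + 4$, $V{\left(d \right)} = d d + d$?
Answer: $-84$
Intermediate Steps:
$V{\left(d \right)} = d + d^{2}$ ($V{\left(d \right)} = d^{2} + d = d + d^{2}$)
$m = 7$
$g{\left(a,k \right)} = - a \left(1 + a\right)$
$1 \left(g{\left(m,-3 \right)} + o{\left(1 \right)} \left(-5 - 2\right)\right) = 1 \left(\left(-1\right) 7 \left(1 + 7\right) + 4 \cdot 1^{2} \left(-5 - 2\right)\right) = 1 \left(\left(-1\right) 7 \cdot 8 + 4 \cdot 1 \left(-7\right)\right) = 1 \left(-56 + 4 \left(-7\right)\right) = 1 \left(-56 - 28\right) = 1 \left(-84\right) = -84$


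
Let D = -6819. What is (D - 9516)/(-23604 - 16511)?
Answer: 3267/8023 ≈ 0.40720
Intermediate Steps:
(D - 9516)/(-23604 - 16511) = (-6819 - 9516)/(-23604 - 16511) = -16335/(-40115) = -16335*(-1/40115) = 3267/8023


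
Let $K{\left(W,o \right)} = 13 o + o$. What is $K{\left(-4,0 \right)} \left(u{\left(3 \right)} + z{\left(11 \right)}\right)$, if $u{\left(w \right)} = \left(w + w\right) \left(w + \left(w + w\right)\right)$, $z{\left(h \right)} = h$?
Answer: $0$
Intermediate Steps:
$K{\left(W,o \right)} = 14 o$
$u{\left(w \right)} = 6 w^{2}$ ($u{\left(w \right)} = 2 w \left(w + 2 w\right) = 2 w 3 w = 6 w^{2}$)
$K{\left(-4,0 \right)} \left(u{\left(3 \right)} + z{\left(11 \right)}\right) = 14 \cdot 0 \left(6 \cdot 3^{2} + 11\right) = 0 \left(6 \cdot 9 + 11\right) = 0 \left(54 + 11\right) = 0 \cdot 65 = 0$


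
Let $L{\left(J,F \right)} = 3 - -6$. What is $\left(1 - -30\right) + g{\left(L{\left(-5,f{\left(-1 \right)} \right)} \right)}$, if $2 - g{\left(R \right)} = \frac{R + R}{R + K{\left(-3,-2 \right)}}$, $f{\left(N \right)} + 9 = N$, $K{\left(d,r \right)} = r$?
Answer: $\frac{213}{7} \approx 30.429$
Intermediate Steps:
$f{\left(N \right)} = -9 + N$
$L{\left(J,F \right)} = 9$ ($L{\left(J,F \right)} = 3 + 6 = 9$)
$g{\left(R \right)} = 2 - \frac{2 R}{-2 + R}$ ($g{\left(R \right)} = 2 - \frac{R + R}{R - 2} = 2 - \frac{2 R}{-2 + R}$)
$\left(1 - -30\right) + g{\left(L{\left(-5,f{\left(-1 \right)} \right)} \right)} = \left(1 - -30\right) - \frac{4}{-2 + 9} = \left(1 + 30\right) - \frac{4}{7} = 31 - \frac{4}{7} = \frac{213}{7}$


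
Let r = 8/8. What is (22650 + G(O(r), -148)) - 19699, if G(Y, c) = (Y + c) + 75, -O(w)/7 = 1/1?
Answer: 2871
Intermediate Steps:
r = 1 (r = 8*(1/8) = 1)
O(w) = -7 (O(w) = -7/1 = -7*1 = -7)
G(Y, c) = 75 + Y + c
(22650 + G(O(r), -148)) - 19699 = (22650 + (75 - 7 - 148)) - 19699 = (22650 - 80) - 19699 = 22570 - 19699 = 2871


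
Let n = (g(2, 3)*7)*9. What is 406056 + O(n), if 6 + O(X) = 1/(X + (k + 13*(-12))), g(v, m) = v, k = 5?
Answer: 10151249/25 ≈ 4.0605e+5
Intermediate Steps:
n = 126 (n = (2*7)*9 = 14*9 = 126)
O(X) = -6 + 1/(-151 + X) (O(X) = -6 + 1/(X + (5 + 13*(-12))) = -6 + 1/(X + (5 - 156)) = -6 + 1/(X - 151) = -6 + 1/(-151 + X))
406056 + O(n) = 406056 + (907 - 6*126)/(-151 + 126) = 406056 + (907 - 756)/(-25) = 406056 - 1/25*151 = 406056 - 151/25 = 10151249/25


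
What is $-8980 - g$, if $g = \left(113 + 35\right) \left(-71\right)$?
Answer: $1528$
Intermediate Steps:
$g = -10508$ ($g = 148 \left(-71\right) = -10508$)
$-8980 - g = -8980 - -10508 = -8980 + 10508 = 1528$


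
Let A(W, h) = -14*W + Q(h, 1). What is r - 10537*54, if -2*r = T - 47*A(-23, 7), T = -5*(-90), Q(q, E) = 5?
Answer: -1123077/2 ≈ -5.6154e+5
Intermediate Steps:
A(W, h) = 5 - 14*W (A(W, h) = -14*W + 5 = 5 - 14*W)
T = 450
r = 14919/2 (r = -(450 - 47*(5 - 14*(-23)))/2 = -(450 - 47*(5 + 322))/2 = -(450 - 47*327)/2 = -(450 - 15369)/2 = -1/2*(-14919) = 14919/2 ≈ 7459.5)
r - 10537*54 = 14919/2 - 10537*54 = 14919/2 - 568998 = -1123077/2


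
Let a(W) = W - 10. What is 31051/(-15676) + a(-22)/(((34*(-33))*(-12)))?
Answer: -52321537/26382708 ≈ -1.9832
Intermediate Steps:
a(W) = -10 + W
31051/(-15676) + a(-22)/(((34*(-33))*(-12))) = 31051/(-15676) + (-10 - 22)/(((34*(-33))*(-12))) = 31051*(-1/15676) - 32/((-1122*(-12))) = -31051/15676 - 32/13464 = -31051/15676 - 32*1/13464 = -31051/15676 - 4/1683 = -52321537/26382708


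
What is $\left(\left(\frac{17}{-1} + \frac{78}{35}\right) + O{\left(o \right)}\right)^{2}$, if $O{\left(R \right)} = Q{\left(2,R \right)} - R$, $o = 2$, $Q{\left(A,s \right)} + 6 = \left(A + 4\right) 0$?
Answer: $\frac{635209}{1225} \approx 518.54$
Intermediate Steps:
$Q{\left(A,s \right)} = -6$ ($Q{\left(A,s \right)} = -6 + \left(A + 4\right) 0 = -6 + \left(4 + A\right) 0 = -6 + 0 = -6$)
$O{\left(R \right)} = -6 - R$
$\left(\left(\frac{17}{-1} + \frac{78}{35}\right) + O{\left(o \right)}\right)^{2} = \left(\left(\frac{17}{-1} + \frac{78}{35}\right) - 8\right)^{2} = \left(\left(17 \left(-1\right) + 78 \cdot \frac{1}{35}\right) - 8\right)^{2} = \left(\left(-17 + \frac{78}{35}\right) - 8\right)^{2} = \left(- \frac{517}{35} - 8\right)^{2} = \left(- \frac{797}{35}\right)^{2} = \frac{635209}{1225}$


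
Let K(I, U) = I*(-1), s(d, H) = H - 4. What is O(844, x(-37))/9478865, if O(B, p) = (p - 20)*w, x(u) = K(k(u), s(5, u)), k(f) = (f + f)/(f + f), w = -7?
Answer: 147/9478865 ≈ 1.5508e-5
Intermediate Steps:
s(d, H) = -4 + H
k(f) = 1 (k(f) = (2*f)/((2*f)) = (2*f)*(1/(2*f)) = 1)
K(I, U) = -I
x(u) = -1 (x(u) = -1*1 = -1)
O(B, p) = 140 - 7*p (O(B, p) = (p - 20)*(-7) = (-20 + p)*(-7) = 140 - 7*p)
O(844, x(-37))/9478865 = (140 - 7*(-1))/9478865 = (140 + 7)*(1/9478865) = 147*(1/9478865) = 147/9478865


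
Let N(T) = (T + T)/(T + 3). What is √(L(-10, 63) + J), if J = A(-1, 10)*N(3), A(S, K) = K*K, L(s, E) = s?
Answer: 3*√10 ≈ 9.4868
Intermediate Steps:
N(T) = 2*T/(3 + T) (N(T) = (2*T)/(3 + T) = 2*T/(3 + T))
A(S, K) = K²
J = 100 (J = 10²*(2*3/(3 + 3)) = 100*(2*3/6) = 100*(2*3*(⅙)) = 100*1 = 100)
√(L(-10, 63) + J) = √(-10 + 100) = √90 = 3*√10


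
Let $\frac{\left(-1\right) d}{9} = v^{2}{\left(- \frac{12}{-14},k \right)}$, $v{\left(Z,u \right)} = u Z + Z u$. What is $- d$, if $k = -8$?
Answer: $\frac{82944}{49} \approx 1692.7$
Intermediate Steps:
$v{\left(Z,u \right)} = 2 Z u$ ($v{\left(Z,u \right)} = Z u + Z u = 2 Z u$)
$d = - \frac{82944}{49}$ ($d = - 9 \left(2 \left(- \frac{12}{-14}\right) \left(-8\right)\right)^{2} = - 9 \left(2 \left(\left(-12\right) \left(- \frac{1}{14}\right)\right) \left(-8\right)\right)^{2} = - 9 \left(2 \cdot \frac{6}{7} \left(-8\right)\right)^{2} = - 9 \left(- \frac{96}{7}\right)^{2} = \left(-9\right) \frac{9216}{49} = - \frac{82944}{49} \approx -1692.7$)
$- d = \left(-1\right) \left(- \frac{82944}{49}\right) = \frac{82944}{49}$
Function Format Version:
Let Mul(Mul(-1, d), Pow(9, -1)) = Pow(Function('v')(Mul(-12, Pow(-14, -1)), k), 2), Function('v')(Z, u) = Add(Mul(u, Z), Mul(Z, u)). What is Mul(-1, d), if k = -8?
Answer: Rational(82944, 49) ≈ 1692.7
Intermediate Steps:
Function('v')(Z, u) = Mul(2, Z, u) (Function('v')(Z, u) = Add(Mul(Z, u), Mul(Z, u)) = Mul(2, Z, u))
d = Rational(-82944, 49) (d = Mul(-9, Pow(Mul(2, Mul(-12, Pow(-14, -1)), -8), 2)) = Mul(-9, Pow(Mul(2, Mul(-12, Rational(-1, 14)), -8), 2)) = Mul(-9, Pow(Mul(2, Rational(6, 7), -8), 2)) = Mul(-9, Pow(Rational(-96, 7), 2)) = Mul(-9, Rational(9216, 49)) = Rational(-82944, 49) ≈ -1692.7)
Mul(-1, d) = Mul(-1, Rational(-82944, 49)) = Rational(82944, 49)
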